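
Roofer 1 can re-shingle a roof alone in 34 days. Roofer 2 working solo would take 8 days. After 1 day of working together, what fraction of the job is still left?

Combined rate: 1/34 + 1/8 = (4 + 17)/136 = 21/136 per day.
In 1 day they complete 1·21/136 = 21/136 of the job.
So 115/136 remains.

115/136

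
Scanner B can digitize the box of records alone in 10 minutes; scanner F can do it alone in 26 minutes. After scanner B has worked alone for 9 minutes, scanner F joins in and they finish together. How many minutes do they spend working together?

13/18 minutes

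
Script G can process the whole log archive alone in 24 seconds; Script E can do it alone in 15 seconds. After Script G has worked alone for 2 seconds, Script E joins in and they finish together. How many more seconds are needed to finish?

110/13 seconds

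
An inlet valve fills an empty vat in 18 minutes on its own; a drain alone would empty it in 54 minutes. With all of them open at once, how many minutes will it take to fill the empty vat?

27 minutes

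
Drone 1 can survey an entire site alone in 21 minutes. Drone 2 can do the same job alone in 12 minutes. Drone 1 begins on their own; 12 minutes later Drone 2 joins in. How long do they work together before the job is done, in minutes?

36/11 minutes

In the first 12 minutes Drone 1 alone does 12/21 = 4/7 of the job, leaving 3/7.
Once everyone is working, combined rate: 1/21 + 1/12 = (4 + 7)/84 = 11/84 per minute.
Remaining 3/7 at 11/84 per minute takes 36/11 minutes.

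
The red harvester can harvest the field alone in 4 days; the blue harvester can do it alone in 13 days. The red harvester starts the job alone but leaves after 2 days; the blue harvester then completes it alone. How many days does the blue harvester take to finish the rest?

13/2 days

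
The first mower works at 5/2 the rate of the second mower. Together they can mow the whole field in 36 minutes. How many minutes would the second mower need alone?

Let the second mower's rate be r; then the first mower's rate is (5/2)r, so together (5/2 + 1)r = (7/2)r = 1/36.
Thus r = 1/126 per minute.
The second mower alone: 126 minutes; the first mower alone: 252/5 minutes.

126 minutes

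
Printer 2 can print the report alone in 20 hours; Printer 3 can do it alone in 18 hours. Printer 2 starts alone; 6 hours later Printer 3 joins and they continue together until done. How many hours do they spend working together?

126/19 hours

In 6 hours Printer 2 does 6/20 = 3/10 of the job, leaving 7/10.
Printer 2 and Printer 3 together work at 19/180 per hour, so finishing takes 7/10 ÷ 19/180 = 126/19 hours.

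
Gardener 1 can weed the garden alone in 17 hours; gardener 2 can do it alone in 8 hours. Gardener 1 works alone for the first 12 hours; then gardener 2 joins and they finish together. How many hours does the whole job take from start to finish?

In 12 hours gardener 1 does 12/17 of the job, leaving 5/17.
Gardener 1 and gardener 2 together work at 25/136 per hour, so finishing takes 5/17 ÷ 25/136 = 8/5 hours.
Total time = 12 + 8/5 = 68/5 hours.

68/5 hours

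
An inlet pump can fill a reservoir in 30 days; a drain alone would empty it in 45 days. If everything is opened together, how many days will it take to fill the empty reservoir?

90 days

Net rate = 1/30 − 1/45 = (3 − 2)/90 = 1/90 per day.
Filling time = 1 ÷ (1/90) = 90 days.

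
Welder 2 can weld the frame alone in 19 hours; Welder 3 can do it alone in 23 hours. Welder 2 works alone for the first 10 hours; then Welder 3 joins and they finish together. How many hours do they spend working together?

In 10 hours Welder 2 does 10/19 of the job, leaving 9/19.
Welder 2 and Welder 3 together work at 42/437 per hour, so finishing takes 9/19 ÷ 42/437 = 69/14 hours.

69/14 hours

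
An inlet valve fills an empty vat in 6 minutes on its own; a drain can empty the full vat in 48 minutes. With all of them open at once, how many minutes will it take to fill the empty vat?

48/7 minutes

Net rate = 1/6 − 1/48 = (8 − 1)/48 = 7/48 per minute.
Filling time = 1 ÷ (7/48) = 48/7 minutes.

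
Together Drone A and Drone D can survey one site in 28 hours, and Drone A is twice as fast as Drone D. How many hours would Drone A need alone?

Let Drone D's rate be r; then Drone A's rate is 2r, so together (2 + 1)r = 3r = 1/28.
Thus r = 1/84 per hour.
Drone D alone: 84 hours; Drone A alone: 42 hours.

42 hours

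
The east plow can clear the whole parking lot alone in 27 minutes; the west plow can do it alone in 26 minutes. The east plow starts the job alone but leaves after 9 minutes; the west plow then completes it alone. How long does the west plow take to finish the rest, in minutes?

In 9 minutes the east plow does 9/27 = 1/3 of the job, leaving 2/3.
The west plow works at 1/26 per minute, so finishing takes 2/3 ÷ 1/26 = 52/3 minutes.

52/3 minutes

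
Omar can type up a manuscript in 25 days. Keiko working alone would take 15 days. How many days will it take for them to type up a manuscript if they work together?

75/8 days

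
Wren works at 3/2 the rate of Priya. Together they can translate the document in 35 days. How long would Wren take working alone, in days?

Let Priya's rate be r; then Wren's rate is (3/2)r, so together (3/2 + 1)r = (5/2)r = 1/35.
Thus r = 2/175 per day.
Priya alone: 175/2 days; Wren alone: 175/3 days.

175/3 days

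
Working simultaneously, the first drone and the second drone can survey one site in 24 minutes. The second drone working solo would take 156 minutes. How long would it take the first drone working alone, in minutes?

Combined rate is 1/24 per minute.
Known contribution: 1/156 per minute.
So the first drone's rate is 1/24 − 1/156 = 11/312, meaning 312/11 minutes alone.

312/11 minutes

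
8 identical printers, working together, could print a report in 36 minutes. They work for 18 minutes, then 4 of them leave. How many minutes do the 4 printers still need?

36 minutes

One printer does 1/288 of the job per minute.
After 18 minutes with 8 printers, 1/2 is done (1/2 left).
With 4 printers the rate is 4/288 = 1/72, so the rest takes 1/2 ÷ 1/72 = 36 minutes.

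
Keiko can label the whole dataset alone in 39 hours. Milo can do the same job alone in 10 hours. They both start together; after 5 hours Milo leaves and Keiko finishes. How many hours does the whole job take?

39/2 hours

In the first 5 hours the combined rate is 49/390, so 49/78 of the job is done, leaving 29/78.
After Milo leaves the rate is 1/39 per hour; the remaining 29/78 takes 29/2 hours.
Total = 5 + 29/2 = 39/2 hours.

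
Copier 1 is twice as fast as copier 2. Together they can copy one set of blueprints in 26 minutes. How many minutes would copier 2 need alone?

78 minutes

Let copier 2's rate be r; then copier 1's rate is 2r, so together (2 + 1)r = 3r = 1/26.
Thus r = 1/78 per minute.
Copier 2 alone: 78 minutes; copier 1 alone: 39 minutes.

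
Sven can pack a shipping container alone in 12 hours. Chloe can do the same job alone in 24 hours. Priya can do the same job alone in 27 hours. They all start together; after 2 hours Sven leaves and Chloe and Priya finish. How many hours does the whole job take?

180/17 hours

In the first 2 hours the combined rate is 35/216, so 35/108 of the job is done, leaving 73/108.
After Sven leaves the rate is 17/216 per hour; the remaining 73/108 takes 146/17 hours.
Total = 2 + 146/17 = 180/17 hours.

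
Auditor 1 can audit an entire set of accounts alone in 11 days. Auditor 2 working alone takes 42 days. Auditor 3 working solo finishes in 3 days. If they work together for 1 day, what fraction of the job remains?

Combined rate: 1/11 + 1/42 + 1/3 = (42 + 11 + 154)/462 = 207/462 = 69/154 per day.
In 1 day they complete 1·69/154 = 69/154 of the job.
So 85/154 remains.

85/154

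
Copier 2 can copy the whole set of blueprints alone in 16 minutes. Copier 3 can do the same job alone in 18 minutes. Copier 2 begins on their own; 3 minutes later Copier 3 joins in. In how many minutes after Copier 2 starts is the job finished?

168/17 minutes

In the first 3 minutes Copier 2 alone does 3/16 of the job, leaving 13/16.
Once everyone is working, combined rate: 1/16 + 1/18 = (9 + 8)/144 = 17/144 per minute.
Remaining 13/16 at 17/144 per minute takes 117/17 minutes.
Total from the start = 3 + 117/17 = 168/17 minutes.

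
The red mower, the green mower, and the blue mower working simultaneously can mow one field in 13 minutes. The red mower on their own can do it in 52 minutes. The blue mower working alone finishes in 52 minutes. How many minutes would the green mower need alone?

26 minutes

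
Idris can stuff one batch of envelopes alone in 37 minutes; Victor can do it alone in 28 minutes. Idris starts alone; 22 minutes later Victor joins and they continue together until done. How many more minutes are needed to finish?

84/13 minutes

In 22 minutes Idris does 22/37 of the job, leaving 15/37.
Idris and Victor together work at 65/1036 per minute, so finishing takes 15/37 ÷ 65/1036 = 84/13 minutes.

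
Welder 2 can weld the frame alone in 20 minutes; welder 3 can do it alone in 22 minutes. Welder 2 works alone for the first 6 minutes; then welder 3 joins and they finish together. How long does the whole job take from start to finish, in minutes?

40/3 minutes

In 6 minutes welder 2 does 6/20 = 3/10 of the job, leaving 7/10.
Welder 2 and welder 3 together work at 21/220 per minute, so finishing takes 7/10 ÷ 21/220 = 22/3 minutes.
Total time = 6 + 22/3 = 40/3 minutes.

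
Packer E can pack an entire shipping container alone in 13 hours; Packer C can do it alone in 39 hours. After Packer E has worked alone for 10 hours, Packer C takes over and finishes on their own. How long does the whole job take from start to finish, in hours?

19 hours

In 10 hours Packer E does 10/13 of the job, leaving 3/13.
Packer C works at 1/39 per hour, so finishing takes 3/13 ÷ 1/39 = 9 hours.
Total time = 10 + 9 = 19 hours.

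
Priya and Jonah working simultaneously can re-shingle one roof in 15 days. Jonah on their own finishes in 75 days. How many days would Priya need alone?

75/4 days

Combined rate is 1/15 per day.
Known contribution: 1/75 per day.
So Priya's rate is 1/15 − 1/75 = 4/75, meaning 75/4 days alone.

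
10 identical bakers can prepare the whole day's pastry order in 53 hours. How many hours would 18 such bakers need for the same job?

265/9 hours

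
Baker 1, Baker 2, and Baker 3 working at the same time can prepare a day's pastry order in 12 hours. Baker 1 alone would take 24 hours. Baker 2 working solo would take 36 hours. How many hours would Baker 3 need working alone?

Combined rate is 1/12 per hour.
Known contribution: 1/24 + 1/36 = (3 + 2)/72 = 5/72 per hour.
So Baker 3's rate is 1/12 − 5/72 = 1/72, meaning 72 hours alone.

72 hours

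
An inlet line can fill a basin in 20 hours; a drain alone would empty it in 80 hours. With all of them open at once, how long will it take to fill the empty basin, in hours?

80/3 hours

Net rate = 1/20 − 1/80 = (4 − 1)/80 = 3/80 per hour.
Filling time = 1 ÷ (3/80) = 80/3 hours.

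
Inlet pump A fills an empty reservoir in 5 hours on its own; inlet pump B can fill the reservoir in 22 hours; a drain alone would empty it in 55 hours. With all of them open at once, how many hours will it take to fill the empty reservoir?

Net rate = 1/5 + 1/22 − 1/55 = (22 + 5 − 2)/110 = 25/110 = 5/22 per hour.
Filling time = 1 ÷ (5/22) = 22/5 hours.

22/5 hours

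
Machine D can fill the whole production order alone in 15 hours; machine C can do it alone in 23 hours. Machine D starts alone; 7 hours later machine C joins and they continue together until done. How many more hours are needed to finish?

In 7 hours machine D does 7/15 of the job, leaving 8/15.
Machine D and machine C together work at 38/345 per hour, so finishing takes 8/15 ÷ 38/345 = 92/19 hours.

92/19 hours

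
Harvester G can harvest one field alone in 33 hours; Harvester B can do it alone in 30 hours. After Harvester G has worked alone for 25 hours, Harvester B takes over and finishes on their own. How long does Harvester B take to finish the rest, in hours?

80/11 hours

In 25 hours Harvester G does 25/33 of the job, leaving 8/33.
Harvester B works at 1/30 per hour, so finishing takes 8/33 ÷ 1/30 = 80/11 hours.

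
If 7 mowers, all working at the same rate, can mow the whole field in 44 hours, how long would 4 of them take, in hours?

77 hours

Total work is 7·44 = 308 mower-hours.
With 4 mowers: 308/4 = 77 hours.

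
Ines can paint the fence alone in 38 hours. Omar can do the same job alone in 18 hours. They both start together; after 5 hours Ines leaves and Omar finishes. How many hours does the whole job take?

In the first 5 hours the combined rate is 14/171, so 70/171 of the job is done, leaving 101/171.
After Ines leaves the rate is 1/18 per hour; the remaining 101/171 takes 202/19 hours.
Total = 5 + 202/19 = 297/19 hours.

297/19 hours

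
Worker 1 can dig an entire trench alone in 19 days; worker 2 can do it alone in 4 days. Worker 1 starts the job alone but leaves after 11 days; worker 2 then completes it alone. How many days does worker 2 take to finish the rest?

32/19 days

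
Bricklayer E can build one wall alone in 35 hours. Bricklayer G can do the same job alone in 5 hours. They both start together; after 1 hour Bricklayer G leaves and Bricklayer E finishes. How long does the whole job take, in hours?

In the first 1 hour the combined rate is 8/35, so 8/35 of the job is done, leaving 27/35.
After Bricklayer G leaves the rate is 1/35 per hour; the remaining 27/35 takes 27 hours.
Total = 1 + 27 = 28 hours.

28 hours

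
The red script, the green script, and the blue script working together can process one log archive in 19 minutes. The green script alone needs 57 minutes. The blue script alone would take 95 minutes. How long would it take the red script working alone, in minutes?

Combined rate is 1/19 per minute.
Known contribution: 1/57 + 1/95 = (5 + 3)/285 = 8/285 per minute.
So the red script's rate is 1/19 − 8/285 = 7/285, meaning 285/7 minutes alone.

285/7 minutes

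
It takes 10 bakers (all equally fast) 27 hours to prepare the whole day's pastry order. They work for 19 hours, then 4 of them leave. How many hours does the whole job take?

97/3 hours

One baker does 1/270 of the job per hour.
After 19 hours with 10 bakers, 19/27 is done (8/27 left).
With 6 bakers the rate is 6/270 = 1/45, so the rest takes 8/27 ÷ 1/45 = 40/3 hours.
Total = 19 + 40/3 = 97/3 hours.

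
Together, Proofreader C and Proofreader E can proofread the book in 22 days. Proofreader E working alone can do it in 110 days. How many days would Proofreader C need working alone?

55/2 days

Combined rate is 1/22 per day.
Known contribution: 1/110 per day.
So Proofreader C's rate is 1/22 − 1/110 = 2/55, meaning 55/2 days alone.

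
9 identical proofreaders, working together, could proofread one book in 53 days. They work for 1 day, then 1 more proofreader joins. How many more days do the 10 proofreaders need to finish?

One proofreader does 1/477 of the job per day.
After 1 day with 9 proofreaders, 1/53 is done (52/53 left).
With 10 proofreaders the rate is 10/477, so the rest takes 52/53 ÷ 10/477 = 234/5 days.

234/5 days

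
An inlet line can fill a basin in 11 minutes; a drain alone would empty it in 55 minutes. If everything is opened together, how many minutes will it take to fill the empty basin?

55/4 minutes

Net rate = 1/11 − 1/55 = (5 − 1)/55 = 4/55 per minute.
Filling time = 1 ÷ (4/55) = 55/4 minutes.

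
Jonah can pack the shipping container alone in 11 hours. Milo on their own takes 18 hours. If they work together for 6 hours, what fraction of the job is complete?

Combined rate: 1/11 + 1/18 = (18 + 11)/198 = 29/198 per hour.
In 6 hours they complete 6·29/198 = 29/33 of the job.

29/33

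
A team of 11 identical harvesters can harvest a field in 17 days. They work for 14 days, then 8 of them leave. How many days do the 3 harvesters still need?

11 days

One harvester does 1/187 of the job per day.
After 14 days with 11 harvesters, 14/17 is done (3/17 left).
With 3 harvesters the rate is 3/187, so the rest takes 3/17 ÷ 3/187 = 11 days.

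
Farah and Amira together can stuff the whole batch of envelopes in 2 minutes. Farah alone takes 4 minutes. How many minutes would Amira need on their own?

4 minutes

Combined rate is 1/2 per minute.
Known contribution: 1/4 per minute.
So Amira's rate is 1/2 − 1/4 = 1/4, meaning 4 minutes alone.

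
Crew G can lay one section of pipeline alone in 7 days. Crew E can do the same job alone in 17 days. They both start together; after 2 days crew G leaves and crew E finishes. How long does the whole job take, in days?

85/7 days

In the first 2 days the combined rate is 24/119, so 48/119 of the job is done, leaving 71/119.
After crew G leaves the rate is 1/17 per day; the remaining 71/119 takes 71/7 days.
Total = 2 + 71/7 = 85/7 days.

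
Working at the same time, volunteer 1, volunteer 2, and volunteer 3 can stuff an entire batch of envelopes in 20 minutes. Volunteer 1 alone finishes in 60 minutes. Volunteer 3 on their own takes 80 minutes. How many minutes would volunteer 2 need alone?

48 minutes

Combined rate is 1/20 per minute.
Known contribution: 1/60 + 1/80 = (4 + 3)/240 = 7/240 per minute.
So volunteer 2's rate is 1/20 − 7/240 = 1/48, meaning 48 minutes alone.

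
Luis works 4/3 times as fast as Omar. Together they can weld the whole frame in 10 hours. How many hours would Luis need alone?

35/2 hours

Let Omar's rate be r; then Luis's rate is (4/3)r, so together (4/3 + 1)r = (7/3)r = 1/10.
Thus r = 3/70 per hour.
Omar alone: 70/3 hours; Luis alone: 35/2 hours.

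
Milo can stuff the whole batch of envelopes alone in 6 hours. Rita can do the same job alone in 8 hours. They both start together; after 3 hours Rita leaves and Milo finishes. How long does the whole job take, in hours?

15/4 hours

In the first 3 hours the combined rate is 7/24, so 7/8 of the job is done, leaving 1/8.
After Rita leaves the rate is 1/6 per hour; the remaining 1/8 takes 3/4 hours.
Total = 3 + 3/4 = 15/4 hours.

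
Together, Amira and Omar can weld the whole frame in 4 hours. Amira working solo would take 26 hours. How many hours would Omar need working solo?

52/11 hours

Combined rate is 1/4 per hour.
Known contribution: 1/26 per hour.
So Omar's rate is 1/4 − 1/26 = 11/52, meaning 52/11 hours alone.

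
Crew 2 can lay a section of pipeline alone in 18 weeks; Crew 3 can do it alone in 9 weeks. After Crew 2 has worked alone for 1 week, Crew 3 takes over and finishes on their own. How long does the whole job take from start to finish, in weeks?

In 1 week Crew 2 does 1/18 of the job, leaving 17/18.
Crew 3 works at 1/9 per week, so finishing takes 17/18 ÷ 1/9 = 17/2 weeks.
Total time = 1 + 17/2 = 19/2 weeks.

19/2 weeks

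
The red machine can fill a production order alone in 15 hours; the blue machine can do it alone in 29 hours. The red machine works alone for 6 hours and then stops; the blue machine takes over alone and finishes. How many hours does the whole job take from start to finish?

117/5 hours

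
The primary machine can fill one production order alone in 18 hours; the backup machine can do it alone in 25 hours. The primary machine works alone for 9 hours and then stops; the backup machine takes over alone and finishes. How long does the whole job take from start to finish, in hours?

43/2 hours

In 9 hours the primary machine does 9/18 = 1/2 of the job, leaving 1/2.
The backup machine works at 1/25 per hour, so finishing takes 1/2 ÷ 1/25 = 25/2 hours.
Total time = 9 + 25/2 = 43/2 hours.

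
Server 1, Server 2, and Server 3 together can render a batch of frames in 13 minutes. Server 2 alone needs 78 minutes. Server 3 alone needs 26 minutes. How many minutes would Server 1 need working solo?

39 minutes

Combined rate is 1/13 per minute.
Known contribution: 1/78 + 1/26 = (1 + 3)/78 = 4/78 = 2/39 per minute.
So Server 1's rate is 1/13 − 2/39 = 1/39, meaning 39 minutes alone.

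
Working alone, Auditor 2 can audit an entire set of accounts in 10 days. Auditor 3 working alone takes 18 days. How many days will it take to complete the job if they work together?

45/7 days

Combined rate: 1/10 + 1/18 = (9 + 5)/90 = 14/90 = 7/45 per day.
Time = 1 ÷ (7/45) = 45/7 days.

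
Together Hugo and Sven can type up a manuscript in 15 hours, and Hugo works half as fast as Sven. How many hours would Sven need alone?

45/2 hours

Let Sven's rate be r; then Hugo's rate is (1/2)r, so together (1/2 + 1)r = (3/2)r = 1/15.
Thus r = 2/45 per hour.
Sven alone: 45/2 hours; Hugo alone: 45 hours.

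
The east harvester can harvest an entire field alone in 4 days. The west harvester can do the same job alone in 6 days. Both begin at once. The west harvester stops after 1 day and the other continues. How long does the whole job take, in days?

In the first 1 day the combined rate is 5/12, so 5/12 of the job is done, leaving 7/12.
After the west harvester leaves the rate is 1/4 per day; the remaining 7/12 takes 7/3 days.
Total = 1 + 7/3 = 10/3 days.

10/3 days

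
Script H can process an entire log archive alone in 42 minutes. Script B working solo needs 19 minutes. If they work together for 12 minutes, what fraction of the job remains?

11/133

Combined rate: 1/42 + 1/19 = (19 + 42)/798 = 61/798 per minute.
In 12 minutes they complete 12·61/798 = 122/133 of the job.
So 11/133 remains.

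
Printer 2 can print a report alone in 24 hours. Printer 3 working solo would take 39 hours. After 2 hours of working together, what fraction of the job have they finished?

Combined rate: 1/24 + 1/39 = (13 + 8)/312 = 21/312 = 7/104 per hour.
In 2 hours they complete 2·7/104 = 7/52 of the job.

7/52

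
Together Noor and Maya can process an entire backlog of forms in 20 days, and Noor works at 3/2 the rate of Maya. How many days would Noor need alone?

Let Maya's rate be r; then Noor's rate is (3/2)r, so together (3/2 + 1)r = (5/2)r = 1/20.
Thus r = 1/50 per day.
Maya alone: 50 days; Noor alone: 100/3 days.

100/3 days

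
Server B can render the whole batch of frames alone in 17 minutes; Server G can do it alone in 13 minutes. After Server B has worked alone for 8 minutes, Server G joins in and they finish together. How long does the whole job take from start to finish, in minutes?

In 8 minutes Server B does 8/17 of the job, leaving 9/17.
Server B and Server G together work at 30/221 per minute, so finishing takes 9/17 ÷ 30/221 = 39/10 minutes.
Total time = 8 + 39/10 = 119/10 minutes.

119/10 minutes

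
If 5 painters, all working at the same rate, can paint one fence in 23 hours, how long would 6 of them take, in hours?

Total work is 5·23 = 115 painter-hours.
With 6 painters: 115/6 hours.

115/6 hours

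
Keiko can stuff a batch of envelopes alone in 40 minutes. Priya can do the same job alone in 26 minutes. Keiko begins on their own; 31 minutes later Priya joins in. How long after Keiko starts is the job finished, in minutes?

380/11 minutes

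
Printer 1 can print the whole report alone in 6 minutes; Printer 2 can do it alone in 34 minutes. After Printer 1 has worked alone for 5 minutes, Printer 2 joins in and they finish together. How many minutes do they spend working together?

In 5 minutes Printer 1 does 5/6 of the job, leaving 1/6.
Printer 1 and Printer 2 together work at 10/51 per minute, so finishing takes 1/6 ÷ 10/51 = 17/20 minutes.

17/20 minutes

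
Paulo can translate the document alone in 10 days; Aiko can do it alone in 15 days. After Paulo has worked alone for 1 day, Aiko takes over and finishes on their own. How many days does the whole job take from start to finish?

29/2 days

In 1 day Paulo does 1/10 of the job, leaving 9/10.
Aiko works at 1/15 per day, so finishing takes 9/10 ÷ 1/15 = 27/2 days.
Total time = 1 + 27/2 = 29/2 days.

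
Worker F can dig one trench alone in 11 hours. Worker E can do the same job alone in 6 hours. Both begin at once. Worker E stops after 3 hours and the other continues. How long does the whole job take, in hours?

11/2 hours

In the first 3 hours the combined rate is 17/66, so 17/22 of the job is done, leaving 5/22.
After worker E leaves the rate is 1/11 per hour; the remaining 5/22 takes 5/2 hours.
Total = 3 + 5/2 = 11/2 hours.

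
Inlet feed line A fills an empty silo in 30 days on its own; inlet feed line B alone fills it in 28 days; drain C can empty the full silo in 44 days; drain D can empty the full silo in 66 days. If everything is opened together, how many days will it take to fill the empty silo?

385/12 days

Net rate = 1/30 + 1/28 − 1/44 − 1/66 = (154 + 165 − 105 − 70)/4620 = 144/4620 = 12/385 per day.
Filling time = 1 ÷ (12/385) = 385/12 days.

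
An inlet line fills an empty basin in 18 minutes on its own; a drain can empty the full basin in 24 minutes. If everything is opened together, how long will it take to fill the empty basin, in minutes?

72 minutes

Net rate = 1/18 − 1/24 = (4 − 3)/72 = 1/72 per minute.
Filling time = 1 ÷ (1/72) = 72 minutes.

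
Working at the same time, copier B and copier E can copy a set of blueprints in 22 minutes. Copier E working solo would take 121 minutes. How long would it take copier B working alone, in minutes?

242/9 minutes

Combined rate is 1/22 per minute.
Known contribution: 1/121 per minute.
So copier B's rate is 1/22 − 1/121 = 9/242, meaning 242/9 minutes alone.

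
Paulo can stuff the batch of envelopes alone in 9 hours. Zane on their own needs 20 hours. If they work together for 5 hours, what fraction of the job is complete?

29/36

Combined rate: 1/9 + 1/20 = (20 + 9)/180 = 29/180 per hour.
In 5 hours they complete 5·29/180 = 29/36 of the job.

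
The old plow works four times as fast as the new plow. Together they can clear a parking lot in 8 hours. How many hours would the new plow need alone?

40 hours

Let the new plow's rate be r; then the old plow's rate is 4r, so together (4 + 1)r = 5r = 1/8.
Thus r = 1/40 per hour.
The new plow alone: 40 hours; the old plow alone: 10 hours.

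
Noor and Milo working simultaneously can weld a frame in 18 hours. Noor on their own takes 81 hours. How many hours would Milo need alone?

162/7 hours

Combined rate is 1/18 per hour.
Known contribution: 1/81 per hour.
So Milo's rate is 1/18 − 1/81 = 7/162, meaning 162/7 hours alone.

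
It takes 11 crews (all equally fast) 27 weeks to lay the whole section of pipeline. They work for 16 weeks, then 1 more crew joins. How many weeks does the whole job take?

313/12 weeks

One crew does 1/297 of the job per week.
After 16 weeks with 11 crews, 16/27 is done (11/27 left).
With 12 crews the rate is 12/297 = 4/99, so the rest takes 11/27 ÷ 4/99 = 121/12 weeks.
Total = 16 + 121/12 = 313/12 weeks.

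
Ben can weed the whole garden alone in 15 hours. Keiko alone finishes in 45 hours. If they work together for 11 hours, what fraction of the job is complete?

Combined rate: 1/15 + 1/45 = (3 + 1)/45 = 4/45 per hour.
In 11 hours they complete 11·4/45 = 44/45 of the job.

44/45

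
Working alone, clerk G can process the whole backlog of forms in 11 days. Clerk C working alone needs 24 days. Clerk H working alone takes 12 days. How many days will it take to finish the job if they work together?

88/19 days

Combined rate: 1/11 + 1/24 + 1/12 = (24 + 11 + 22)/264 = 57/264 = 19/88 per day.
Time = 1 ÷ (19/88) = 88/19 days.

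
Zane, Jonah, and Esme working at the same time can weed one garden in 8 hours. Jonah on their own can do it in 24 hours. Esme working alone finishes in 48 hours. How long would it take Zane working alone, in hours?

Combined rate is 1/8 per hour.
Known contribution: 1/24 + 1/48 = (2 + 1)/48 = 3/48 = 1/16 per hour.
So Zane's rate is 1/8 − 1/16 = 1/16, meaning 16 hours alone.

16 hours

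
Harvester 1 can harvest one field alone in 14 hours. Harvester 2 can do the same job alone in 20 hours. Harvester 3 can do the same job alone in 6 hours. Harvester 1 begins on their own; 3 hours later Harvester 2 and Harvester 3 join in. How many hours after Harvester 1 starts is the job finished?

63/11 hours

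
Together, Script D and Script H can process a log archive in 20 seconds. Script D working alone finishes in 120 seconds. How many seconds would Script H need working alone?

Combined rate is 1/20 per second.
Known contribution: 1/120 per second.
So Script H's rate is 1/20 − 1/120 = 1/24, meaning 24 seconds alone.

24 seconds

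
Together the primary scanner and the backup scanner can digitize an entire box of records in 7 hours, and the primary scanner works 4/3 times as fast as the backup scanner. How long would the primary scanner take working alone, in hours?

Let the backup scanner's rate be r; then the primary scanner's rate is (4/3)r, so together (4/3 + 1)r = (7/3)r = 1/7.
Thus r = 3/49 per hour.
The backup scanner alone: 49/3 hours; the primary scanner alone: 49/4 hours.

49/4 hours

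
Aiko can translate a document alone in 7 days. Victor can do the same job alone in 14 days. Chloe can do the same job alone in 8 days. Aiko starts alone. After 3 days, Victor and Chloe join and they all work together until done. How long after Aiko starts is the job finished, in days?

In the first 3 days Aiko alone does 3/7 of the job, leaving 4/7.
Once everyone is working, combined rate: 1/7 + 1/14 + 1/8 = (8 + 4 + 7)/56 = 19/56 per day.
Remaining 4/7 at 19/56 per day takes 32/19 days.
Total from the start = 3 + 32/19 = 89/19 days.

89/19 days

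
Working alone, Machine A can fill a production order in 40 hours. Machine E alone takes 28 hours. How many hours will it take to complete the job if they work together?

280/17 hours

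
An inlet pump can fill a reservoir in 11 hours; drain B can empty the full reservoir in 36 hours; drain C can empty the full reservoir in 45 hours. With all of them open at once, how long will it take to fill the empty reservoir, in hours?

220/9 hours

Net rate = 1/11 − 1/36 − 1/45 = (180 − 55 − 44)/1980 = 81/1980 = 9/220 per hour.
Filling time = 1 ÷ (9/220) = 220/9 hours.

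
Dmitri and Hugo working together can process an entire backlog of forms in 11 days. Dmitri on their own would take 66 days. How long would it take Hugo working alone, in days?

66/5 days

Combined rate is 1/11 per day.
Known contribution: 1/66 per day.
So Hugo's rate is 1/11 − 1/66 = 5/66, meaning 66/5 days alone.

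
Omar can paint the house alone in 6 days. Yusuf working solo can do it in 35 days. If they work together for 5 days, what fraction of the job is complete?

Combined rate: 1/6 + 1/35 = (35 + 6)/210 = 41/210 per day.
In 5 days they complete 5·41/210 = 41/42 of the job.

41/42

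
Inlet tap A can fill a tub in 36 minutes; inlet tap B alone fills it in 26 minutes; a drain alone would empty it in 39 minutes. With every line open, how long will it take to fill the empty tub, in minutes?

468/19 minutes

Net rate = 1/36 + 1/26 − 1/39 = (13 + 18 − 12)/468 = 19/468 per minute.
Filling time = 1 ÷ (19/468) = 468/19 minutes.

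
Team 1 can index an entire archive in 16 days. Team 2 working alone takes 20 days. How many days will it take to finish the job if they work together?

80/9 days

Combined rate: 1/16 + 1/20 = (5 + 4)/80 = 9/80 per day.
Time = 1 ÷ (9/80) = 80/9 days.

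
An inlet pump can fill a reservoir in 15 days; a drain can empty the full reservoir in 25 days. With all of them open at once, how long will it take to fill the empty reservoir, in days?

75/2 days

Net rate = 1/15 − 1/25 = (5 − 3)/75 = 2/75 per day.
Filling time = 1 ÷ (2/75) = 75/2 days.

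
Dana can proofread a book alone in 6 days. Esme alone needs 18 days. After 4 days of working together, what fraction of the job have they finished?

8/9

Combined rate: 1/6 + 1/18 = (3 + 1)/18 = 4/18 = 2/9 per day.
In 4 days they complete 4·2/9 = 8/9 of the job.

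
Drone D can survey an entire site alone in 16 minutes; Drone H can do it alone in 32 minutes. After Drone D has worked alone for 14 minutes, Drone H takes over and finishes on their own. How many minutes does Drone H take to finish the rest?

4 minutes

In 14 minutes Drone D does 14/16 = 7/8 of the job, leaving 1/8.
Drone H works at 1/32 per minute, so finishing takes 1/8 ÷ 1/32 = 4 minutes.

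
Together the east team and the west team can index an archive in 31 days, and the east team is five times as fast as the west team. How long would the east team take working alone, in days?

186/5 days

Let the west team's rate be r; then the east team's rate is 5r, so together (5 + 1)r = 6r = 1/31.
Thus r = 1/186 per day.
The west team alone: 186 days; the east team alone: 186/5 days.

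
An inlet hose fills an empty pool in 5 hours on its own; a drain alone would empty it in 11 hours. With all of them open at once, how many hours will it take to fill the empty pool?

55/6 hours

Net rate = 1/5 − 1/11 = (11 − 5)/55 = 6/55 per hour.
Filling time = 1 ÷ (6/55) = 55/6 hours.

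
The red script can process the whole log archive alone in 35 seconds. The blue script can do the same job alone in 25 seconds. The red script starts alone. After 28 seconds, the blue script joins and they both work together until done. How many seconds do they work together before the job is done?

In the first 28 seconds the red script alone does 28/35 = 4/5 of the job, leaving 1/5.
Once everyone is working, combined rate: 1/35 + 1/25 = (5 + 7)/175 = 12/175 per second.
Remaining 1/5 at 12/175 per second takes 35/12 seconds.

35/12 seconds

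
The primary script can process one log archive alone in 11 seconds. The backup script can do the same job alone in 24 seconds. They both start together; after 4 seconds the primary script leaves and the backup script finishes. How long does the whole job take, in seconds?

168/11 seconds

In the first 4 seconds the combined rate is 35/264, so 35/66 of the job is done, leaving 31/66.
After the primary script leaves the rate is 1/24 per second; the remaining 31/66 takes 124/11 seconds.
Total = 4 + 124/11 = 168/11 seconds.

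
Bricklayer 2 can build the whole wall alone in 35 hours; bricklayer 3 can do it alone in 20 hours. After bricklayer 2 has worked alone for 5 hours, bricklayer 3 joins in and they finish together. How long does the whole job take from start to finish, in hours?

175/11 hours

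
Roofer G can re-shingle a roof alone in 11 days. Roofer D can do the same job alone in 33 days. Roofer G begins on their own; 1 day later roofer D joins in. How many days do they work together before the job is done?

15/2 days

In the first 1 day roofer G alone does 1/11 of the job, leaving 10/11.
Once everyone is working, combined rate: 1/11 + 1/33 = (3 + 1)/33 = 4/33 per day.
Remaining 10/11 at 4/33 per day takes 15/2 days.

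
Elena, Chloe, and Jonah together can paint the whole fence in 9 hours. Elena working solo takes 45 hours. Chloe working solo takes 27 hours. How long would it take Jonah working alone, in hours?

Combined rate is 1/9 per hour.
Known contribution: 1/45 + 1/27 = (3 + 5)/135 = 8/135 per hour.
So Jonah's rate is 1/9 − 8/135 = 7/135, meaning 135/7 hours alone.

135/7 hours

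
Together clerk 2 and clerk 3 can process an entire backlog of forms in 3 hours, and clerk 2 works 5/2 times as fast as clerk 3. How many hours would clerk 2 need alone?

21/5 hours

Let clerk 3's rate be r; then clerk 2's rate is (5/2)r, so together (5/2 + 1)r = (7/2)r = 1/3.
Thus r = 2/21 per hour.
Clerk 3 alone: 21/2 hours; clerk 2 alone: 21/5 hours.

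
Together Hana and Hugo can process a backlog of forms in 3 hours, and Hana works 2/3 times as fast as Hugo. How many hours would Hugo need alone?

5 hours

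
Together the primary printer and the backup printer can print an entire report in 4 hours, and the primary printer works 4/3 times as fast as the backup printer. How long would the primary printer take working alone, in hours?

7 hours

Let the backup printer's rate be r; then the primary printer's rate is (4/3)r, so together (4/3 + 1)r = (7/3)r = 1/4.
Thus r = 3/28 per hour.
The backup printer alone: 28/3 hours; the primary printer alone: 7 hours.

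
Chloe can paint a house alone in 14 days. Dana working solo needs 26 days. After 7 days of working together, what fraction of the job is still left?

3/13

Combined rate: 1/14 + 1/26 = (13 + 7)/182 = 20/182 = 10/91 per day.
In 7 days they complete 7·10/91 = 10/13 of the job.
So 3/13 remains.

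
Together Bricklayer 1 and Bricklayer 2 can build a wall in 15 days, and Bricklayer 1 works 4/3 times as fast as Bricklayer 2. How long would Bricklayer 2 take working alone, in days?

Let Bricklayer 2's rate be r; then Bricklayer 1's rate is (4/3)r, so together (4/3 + 1)r = (7/3)r = 1/15.
Thus r = 1/35 per day.
Bricklayer 2 alone: 35 days; Bricklayer 1 alone: 105/4 days.

35 days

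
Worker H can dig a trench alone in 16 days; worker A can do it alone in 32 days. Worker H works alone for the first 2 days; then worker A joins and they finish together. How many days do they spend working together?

28/3 days

In 2 days worker H does 2/16 = 1/8 of the job, leaving 7/8.
Worker H and worker A together work at 3/32 per day, so finishing takes 7/8 ÷ 3/32 = 28/3 days.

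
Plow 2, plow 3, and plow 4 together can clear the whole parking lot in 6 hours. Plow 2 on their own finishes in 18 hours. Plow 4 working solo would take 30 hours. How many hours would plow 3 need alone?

90/7 hours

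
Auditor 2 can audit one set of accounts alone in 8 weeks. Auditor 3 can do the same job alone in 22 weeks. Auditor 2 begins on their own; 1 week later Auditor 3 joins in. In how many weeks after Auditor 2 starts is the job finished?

92/15 weeks

In the first 1 week Auditor 2 alone does 1/8 of the job, leaving 7/8.
Once everyone is working, combined rate: 1/8 + 1/22 = (11 + 4)/88 = 15/88 per week.
Remaining 7/8 at 15/88 per week takes 77/15 weeks.
Total from the start = 1 + 77/15 = 92/15 weeks.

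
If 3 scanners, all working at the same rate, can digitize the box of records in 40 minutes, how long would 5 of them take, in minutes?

24 minutes

Total work is 3·40 = 120 scanner-minutes.
With 5 scanners: 120/5 = 24 minutes.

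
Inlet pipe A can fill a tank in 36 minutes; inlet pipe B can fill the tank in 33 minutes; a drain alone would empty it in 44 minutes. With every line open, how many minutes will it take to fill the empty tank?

198/7 minutes

Net rate = 1/36 + 1/33 − 1/44 = (11 + 12 − 9)/396 = 14/396 = 7/198 per minute.
Filling time = 1 ÷ (7/198) = 198/7 minutes.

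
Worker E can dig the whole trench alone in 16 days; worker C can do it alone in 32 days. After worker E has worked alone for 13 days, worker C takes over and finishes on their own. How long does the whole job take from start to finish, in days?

19 days

In 13 days worker E does 13/16 of the job, leaving 3/16.
Worker C works at 1/32 per day, so finishing takes 3/16 ÷ 1/32 = 6 days.
Total time = 13 + 6 = 19 days.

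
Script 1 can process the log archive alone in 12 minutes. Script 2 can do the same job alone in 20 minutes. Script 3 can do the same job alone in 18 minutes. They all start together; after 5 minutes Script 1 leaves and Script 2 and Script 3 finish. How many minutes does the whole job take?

In the first 5 minutes the combined rate is 17/90, so 17/18 of the job is done, leaving 1/18.
After Script 1 leaves the rate is 19/180 per minute; the remaining 1/18 takes 10/19 minutes.
Total = 5 + 10/19 = 105/19 minutes.

105/19 minutes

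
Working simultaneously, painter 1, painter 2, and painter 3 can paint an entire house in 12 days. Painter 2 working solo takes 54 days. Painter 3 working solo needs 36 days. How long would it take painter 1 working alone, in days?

Combined rate is 1/12 per day.
Known contribution: 1/54 + 1/36 = (2 + 3)/108 = 5/108 per day.
So painter 1's rate is 1/12 − 5/108 = 1/27, meaning 27 days alone.

27 days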